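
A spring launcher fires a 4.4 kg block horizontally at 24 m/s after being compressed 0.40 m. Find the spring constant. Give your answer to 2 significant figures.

k = 16000 N/m

Energy stored in the spring equals the launch KE: ½kx² = ½mv²
k = mv²/x² = (4.4)(24)²/(0.40)² = 15840 N/m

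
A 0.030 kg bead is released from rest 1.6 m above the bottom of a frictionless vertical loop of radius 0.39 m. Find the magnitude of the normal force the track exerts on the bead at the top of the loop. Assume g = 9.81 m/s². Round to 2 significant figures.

N = 0.94 N

Energy from release to top (height 2r): mgh = ½mv_top² + mg(2r)
v_top² = 2g(h − 2r) = 2(9.81)(1.6 − 0.7800) = 16.088 m²/s²
At the top, both N and weight point toward the centre: N + mg = mv_top²/r
N = m(v_top²/r − g) = 0.030(16.088/0.39 − 9.81) = 0.9433 N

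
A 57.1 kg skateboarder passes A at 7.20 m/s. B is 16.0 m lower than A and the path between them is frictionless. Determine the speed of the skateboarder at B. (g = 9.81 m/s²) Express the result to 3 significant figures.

Mechanical energy is conserved (no friction): ½mv₀² + mgh = ½mv²
The mass cancels from both sides.
v² = v₀² + 2gh = (7.20)² + 2(9.81)(16.0) = 365.76
v = √365.76 = 19.12 m/s

v = 19.1 m/s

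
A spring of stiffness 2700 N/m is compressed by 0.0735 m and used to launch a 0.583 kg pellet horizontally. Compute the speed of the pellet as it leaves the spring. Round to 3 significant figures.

v = 5.00 m/s

Conservation of energy: ½kx² = ½mv²
v = x√(k/m) = 0.0735 × √(2700/0.583) = 5.002 m/s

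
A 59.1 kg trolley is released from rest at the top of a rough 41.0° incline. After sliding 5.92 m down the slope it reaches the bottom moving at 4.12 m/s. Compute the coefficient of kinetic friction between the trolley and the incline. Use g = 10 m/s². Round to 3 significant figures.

mgh = ½mv² + μ_k (mg cosθ) L, with h = L sinθ
mgL sinθ = 2295.4 J; ½mv² = 501.59 J
W_f = 2295.4 − 501.59 = 1794 J
μ_k = W_f/(mg cosθ · L) = 1794/(446.0 × 5.92) = 0.6793

μ_k = 0.679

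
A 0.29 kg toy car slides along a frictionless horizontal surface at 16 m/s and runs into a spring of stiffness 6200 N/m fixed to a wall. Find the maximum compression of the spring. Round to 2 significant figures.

Conservation of energy between contact and max compression: ½mv² = ½kx²
x = v√(m/k) = 16 × √(0.29/6200) = 0.1094 m

x = 0.11 m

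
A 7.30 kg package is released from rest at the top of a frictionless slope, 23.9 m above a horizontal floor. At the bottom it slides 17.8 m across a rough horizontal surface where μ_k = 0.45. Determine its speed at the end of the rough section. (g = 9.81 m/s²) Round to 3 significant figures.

v = 17.7 m/s

Energy bookkeeping (friction removes W_f = μ_k N d):
mgh = ½mv² + μ_k m g d
W_f = μ_k mg d = (0.45)(7.30)(9.81)(17.8) = 573.6 J
½mv² = mgh − W_f = 1711.6 − 573.6 = 1137.9 J
v = √(2 × 1137.9/7.30) = 17.66 m/s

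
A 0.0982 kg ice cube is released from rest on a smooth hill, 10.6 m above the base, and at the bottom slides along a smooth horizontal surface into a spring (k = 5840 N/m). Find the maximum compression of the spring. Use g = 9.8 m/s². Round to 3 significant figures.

At max compression the cube is momentarily at rest: mgh = ½kx²
x = √(2mgh/k) = √(2 × 0.0982 × 9.8 × 10.6 / 5840) = 0.05911 m

x = 0.0591 m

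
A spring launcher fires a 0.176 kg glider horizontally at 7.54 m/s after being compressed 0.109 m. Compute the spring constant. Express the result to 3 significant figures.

k = 842 N/m

½kx² = ½mv²
k = mv²/x² = (0.176)(7.54)²/(0.109)² = 842.2 N/m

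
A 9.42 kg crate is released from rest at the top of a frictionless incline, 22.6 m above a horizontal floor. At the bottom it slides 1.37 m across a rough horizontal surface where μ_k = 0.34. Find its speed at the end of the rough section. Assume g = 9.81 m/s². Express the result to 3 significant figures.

v = 20.8 m/s

Applying the work–energy principle:
mgh = ½mv² + μ_k m g d
W_f = μ_k mg d = (0.34)(9.42)(9.81)(1.37) = 43.04 J
½mv² = mgh − W_f = 2088.5 − 43.04 = 2045.4 J
v = √(2 × 2045.4/9.42) = 20.84 m/s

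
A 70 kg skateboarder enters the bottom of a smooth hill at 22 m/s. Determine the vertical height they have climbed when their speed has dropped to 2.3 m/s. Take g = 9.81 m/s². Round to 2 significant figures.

Conservation of energy: ½mv₁² = ½mv₂² + mgh
h = (v₁² − v₂²)/(2g) = (22² − 2.3²)/(2 × 9.81) = 24.40 m

h = 24 m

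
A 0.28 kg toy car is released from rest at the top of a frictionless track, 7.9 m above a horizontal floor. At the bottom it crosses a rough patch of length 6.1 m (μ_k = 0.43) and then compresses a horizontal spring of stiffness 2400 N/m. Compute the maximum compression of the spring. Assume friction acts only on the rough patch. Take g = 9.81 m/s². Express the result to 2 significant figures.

Initial energy: E₁ = mgh = (0.28)(9.81)(7.9) = 21.700 J
Friction removes W_f = μ_k mg d = (0.43)(0.28)(9.81)(6.1) = 7.205 J
Energy reaching the spring: E = 21.700 − 7.205 = 14.495 J
At max compression ½kx² = E ⇒ x = √(2E/k) = √(2 × 14.495/2400) = 0.1099 m

x = 0.11 m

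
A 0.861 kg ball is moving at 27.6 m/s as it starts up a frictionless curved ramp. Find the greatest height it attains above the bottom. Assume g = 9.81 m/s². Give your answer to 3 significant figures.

Setting KE at the bottom equal to PE gained: ½mv² = mgh
h = v²/(2g) = 27.6²/(2 × 9.81) = 38.83 m

h = 38.8 m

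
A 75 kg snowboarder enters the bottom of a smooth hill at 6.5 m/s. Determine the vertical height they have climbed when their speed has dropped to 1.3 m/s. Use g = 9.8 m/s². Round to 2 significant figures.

Energy balance between the two points: ½mv₁² = ½mv₂² + mgh
h = (v₁² − v₂²)/(2g) = (6.5² − 1.3²)/(2 × 9.8) = 2.069 m

h = 2.1 m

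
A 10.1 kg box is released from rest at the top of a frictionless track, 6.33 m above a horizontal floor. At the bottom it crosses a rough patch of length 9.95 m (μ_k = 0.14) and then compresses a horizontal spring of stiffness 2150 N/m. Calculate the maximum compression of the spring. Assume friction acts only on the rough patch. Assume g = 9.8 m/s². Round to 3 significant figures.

x = 0.674 m

Initial energy: E₁ = mgh = (10.1)(9.8)(6.33) = 626.54 J
Friction removes W_f = μ_k mg d = (0.14)(10.1)(9.8)(9.95) = 137.9 J
Energy reaching the spring: E = 626.54 − 137.9 = 488.66 J
At max compression ½kx² = E ⇒ x = √(2E/k) = √(2 × 488.66/2150) = 0.6742 m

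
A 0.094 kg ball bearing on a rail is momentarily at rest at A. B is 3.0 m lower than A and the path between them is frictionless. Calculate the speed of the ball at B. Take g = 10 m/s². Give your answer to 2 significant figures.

v = 7.7 m/s

Energy conservation between the two points: mgh = ½mv²
v = √(2gh) = √(2 × 10 × 3.0) = √60.000 = 7.746 m/s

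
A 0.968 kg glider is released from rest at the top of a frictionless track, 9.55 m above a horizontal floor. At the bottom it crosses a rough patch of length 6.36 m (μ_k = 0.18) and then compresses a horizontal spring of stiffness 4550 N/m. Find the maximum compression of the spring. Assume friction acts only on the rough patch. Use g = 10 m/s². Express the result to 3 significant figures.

x = 0.189 m

Initial energy: E₁ = mgh = (0.968)(10)(9.55) = 92.444 J
Friction removes W_f = μ_k mg d = (0.18)(0.968)(10)(6.36) = 11.08 J
Energy reaching the spring: E = 92.444 − 11.08 = 81.362 J
At max compression ½kx² = E ⇒ x = √(2E/k) = √(2 × 81.362/4550) = 0.1891 m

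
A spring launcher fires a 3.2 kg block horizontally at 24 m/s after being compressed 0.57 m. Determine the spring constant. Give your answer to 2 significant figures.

k = 5700 N/m

Spring PE at full compression equals KE at release: ½kx² = ½mv²
k = mv²/x² = (3.2)(24)²/(0.57)² = 5673 N/m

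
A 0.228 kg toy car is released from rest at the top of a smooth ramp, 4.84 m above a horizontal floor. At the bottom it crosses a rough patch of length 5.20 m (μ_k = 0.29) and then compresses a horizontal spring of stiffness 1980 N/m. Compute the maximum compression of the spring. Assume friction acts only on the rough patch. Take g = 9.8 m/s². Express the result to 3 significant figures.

Initial energy: E₁ = mgh = (0.228)(9.8)(4.84) = 10.814 J
Friction removes W_f = μ_k mg d = (0.29)(0.228)(9.8)(5.20) = 3.369 J
Energy reaching the spring: E = 10.814 − 3.369 = 7.4450 J
At max compression ½kx² = E ⇒ x = √(2E/k) = √(2 × 7.4450/1980) = 0.08672 m

x = 0.0867 m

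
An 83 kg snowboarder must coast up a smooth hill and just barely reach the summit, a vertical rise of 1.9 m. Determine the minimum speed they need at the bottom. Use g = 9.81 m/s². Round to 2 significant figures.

At the top they are momentarily at rest, so all KE converts to PE: ½mv² = mgh
v = √(2gh) = √(2 × 9.81 × 1.9) = 6.106 m/s

v = 6.1 m/s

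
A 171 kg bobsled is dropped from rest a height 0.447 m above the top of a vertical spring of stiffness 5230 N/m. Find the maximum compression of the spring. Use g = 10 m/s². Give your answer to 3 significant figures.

Take the reference level at the top of the uncompressed spring. At max compression the bobsled has fallen H + x and is momentarily at rest:
mg(H + x) = ½kx²
½(5230)x² − (171)(10)x − (171)(10)(0.447) = 0
2615x² − 1710x − 764.4 = 0
x = [1710 + √(2.924e+06 + 7.9953e+06)]/(2 × 2615) = 0.9588 m

x = 0.959 m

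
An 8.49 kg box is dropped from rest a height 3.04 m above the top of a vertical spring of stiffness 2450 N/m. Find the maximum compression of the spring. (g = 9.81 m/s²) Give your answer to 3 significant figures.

x = 0.490 m

Let x be the compression. The total drop is H + x, and the box is instantaneously at rest at max compression, so energy conservation gives:
mg(H + x) = ½kx²
½(2450)x² − (8.49)(9.81)x − (8.49)(9.81)(3.04) = 0
1225x² − 83.29x − 253.2 = 0
x = [83.29 + √(6937 + 1.2406e+06)]/(2 × 1225) = 0.4899 m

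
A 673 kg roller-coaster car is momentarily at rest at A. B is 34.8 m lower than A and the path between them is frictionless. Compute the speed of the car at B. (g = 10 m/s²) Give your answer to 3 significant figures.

v = 26.4 m/s

By conservation of mechanical energy, mgh = ½mv²
The mass cancels from both sides.
v = √(2gh) = √(2 × 10 × 34.8) = √696.00 = 26.38 m/s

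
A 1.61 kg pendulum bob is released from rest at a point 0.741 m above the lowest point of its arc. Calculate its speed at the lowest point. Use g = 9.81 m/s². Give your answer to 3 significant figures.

v = 3.81 m/s

Energy conservation between the two points: mgh = ½mv²
v = √(2gh) = √(2 × 9.81 × 0.741) = √14.538 = 3.813 m/s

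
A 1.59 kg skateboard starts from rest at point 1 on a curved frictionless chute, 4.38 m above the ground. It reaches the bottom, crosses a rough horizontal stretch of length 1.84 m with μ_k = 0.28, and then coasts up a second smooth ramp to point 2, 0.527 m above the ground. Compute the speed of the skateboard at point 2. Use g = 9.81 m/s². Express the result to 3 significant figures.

Energy at 1: mgh₁ = (1.59)(9.81)(4.38) = 68.319 J
Friction loss: W_f = μ_k mg d = 8.036 J
At 2: ½mv² + mgh₂ = mgh₁ − W_f
½mv² = 68.319 − 8.036 − 8.2201 = 52.063 J
v = √(2 × 52.063/1.59) = 8.092 m/s

v = 8.09 m/s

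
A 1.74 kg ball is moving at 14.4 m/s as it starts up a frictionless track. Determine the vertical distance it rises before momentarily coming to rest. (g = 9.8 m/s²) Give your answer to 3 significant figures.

h = 10.6 m

By energy conservation, ½mv² = mgh
h = v²/(2g) = 14.4²/(2 × 9.8) = 10.58 m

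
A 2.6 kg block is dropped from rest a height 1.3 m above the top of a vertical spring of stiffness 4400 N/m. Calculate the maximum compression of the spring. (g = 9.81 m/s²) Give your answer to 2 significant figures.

x = 0.13 m

Measuring PE from the top of the relaxed spring, at max compression the block has dropped H + x with zero KE, so:
mg(H + x) = ½kx²
½(4400)x² − (2.6)(9.81)x − (2.6)(9.81)(1.3) = 0
2200x² − 25.51x − 33.16 = 0
x = [25.51 + √(650.6 + 291789)]/(2 × 2200) = 0.1287 m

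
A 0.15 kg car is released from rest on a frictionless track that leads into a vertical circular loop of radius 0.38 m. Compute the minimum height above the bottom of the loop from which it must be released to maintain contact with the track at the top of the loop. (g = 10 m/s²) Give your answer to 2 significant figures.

At the top, for minimum speed gravity alone supplies the centripetal force: mg = mv_top²/r ⇒ v_top² = gr = 3.800 m²/s²
Energy conservation from release height h to the top (height 2r): mgh = ½mv_top² + mg(2r)
h = v_top²/(2g) + 2r = r/2 + 2r = 5r/2 = 0.9500 m

h = 0.95 m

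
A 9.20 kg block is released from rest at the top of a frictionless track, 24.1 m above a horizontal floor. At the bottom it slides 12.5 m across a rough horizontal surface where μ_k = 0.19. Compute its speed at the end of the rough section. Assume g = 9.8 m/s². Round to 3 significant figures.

Energy at the top = energy at the end + work done against friction:
mgh = ½mv² + μ_k m g d
W_f = μ_k mg d = (0.19)(9.20)(9.8)(12.5) = 214.1 J
½mv² = mgh − W_f = 2172.9 − 214.1 = 1958.7 J
v = √(2 × 1958.7/9.20) = 20.64 m/s

v = 20.6 m/s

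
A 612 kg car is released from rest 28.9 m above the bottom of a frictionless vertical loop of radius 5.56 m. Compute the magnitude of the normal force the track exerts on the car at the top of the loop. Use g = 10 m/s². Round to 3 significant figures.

N = 33000 N

Energy from release to top (height 2r): mgh = ½mv_top² + mg(2r)
v_top² = 2g(h − 2r) = 2(10)(28.9 − 11.12) = 355.60 m²/s²
At the top, both N and weight point toward the centre: N + mg = mv_top²/r
N = m(v_top²/r − g) = 612(355.60/5.56 − 10) = 33022 N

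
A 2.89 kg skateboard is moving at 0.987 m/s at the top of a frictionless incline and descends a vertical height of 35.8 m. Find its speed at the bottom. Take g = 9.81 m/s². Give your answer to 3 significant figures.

Equating total energy at the two states: ½mv₀² + mgh = ½mv²
The mass cancels from both sides.
v² = v₀² + 2gh = (0.987)² + 2(9.81)(35.8) = 703.37
v = √703.37 = 26.52 m/s

v = 26.5 m/s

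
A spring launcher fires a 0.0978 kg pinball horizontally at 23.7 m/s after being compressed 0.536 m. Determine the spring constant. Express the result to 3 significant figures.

k = 191 N/m

Energy stored in the spring equals the launch KE: ½kx² = ½mv²
k = mv²/x² = (0.0978)(23.7)²/(0.536)² = 191.2 N/m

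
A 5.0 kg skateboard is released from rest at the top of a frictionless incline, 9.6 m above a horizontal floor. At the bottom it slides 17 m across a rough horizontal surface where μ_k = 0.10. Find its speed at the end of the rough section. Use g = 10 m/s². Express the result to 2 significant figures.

v = 13 m/s

Energy at the top = energy at the end + work done against friction:
mgh = ½mv² + μ_k m g d
W_f = μ_k mg d = (0.10)(5.0)(10)(17) = 85.00 J
½mv² = mgh − W_f = 480.00 − 85.00 = 395.00 J
v = √(2 × 395.00/5.0) = 12.57 m/s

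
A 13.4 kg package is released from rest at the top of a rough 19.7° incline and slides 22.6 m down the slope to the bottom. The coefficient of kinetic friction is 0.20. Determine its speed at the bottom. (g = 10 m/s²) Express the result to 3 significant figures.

v = 8.20 m/s

Energy: mgh = ½mv² + W_f, with h = L sinθ and W_f = μ_k (mg cosθ) L
mgh = mgL sinθ = (13.4)(10)(22.6)sin19.7° = 1020.9 J
W_f = μ_k mg cosθ · L = (0.20)(13.4)(10)cos19.7°·22.6 = 570.2 J
½mv² = 1020.9 − 570.2 = 450.63 J
v = √(2 × 450.63/13.4) = 8.201 m/s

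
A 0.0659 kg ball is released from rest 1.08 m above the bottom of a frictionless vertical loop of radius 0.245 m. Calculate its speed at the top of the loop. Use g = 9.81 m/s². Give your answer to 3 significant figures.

Energy conservation: mgh = ½mv_top² + mg(2r)
v_top² = 2g(h − 2r) = 2(9.81)(1.08 − 0.4900) = 11.58
v_top = 3.402 m/s

v = 3.40 m/s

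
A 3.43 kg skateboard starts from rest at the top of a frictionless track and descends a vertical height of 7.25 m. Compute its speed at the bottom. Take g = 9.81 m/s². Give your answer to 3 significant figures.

Equating total energy at the two states: mgh = ½mv²
v = √(2gh) = √(2 × 9.81 × 7.25) = √142.25 = 11.93 m/s

v = 11.9 m/s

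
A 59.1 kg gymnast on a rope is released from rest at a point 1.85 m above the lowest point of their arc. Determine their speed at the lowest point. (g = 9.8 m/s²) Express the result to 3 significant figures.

Mechanical energy is conserved (no friction): mgh = ½mv²
v = √(2gh) = √(2 × 9.8 × 1.85) = √36.260 = 6.022 m/s

v = 6.02 m/s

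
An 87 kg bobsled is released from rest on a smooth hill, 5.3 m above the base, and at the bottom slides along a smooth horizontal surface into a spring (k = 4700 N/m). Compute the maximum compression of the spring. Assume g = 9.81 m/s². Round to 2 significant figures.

Energy conservation (no friction) from release to max compression: mgh = ½kx²
x = √(2mgh/k) = √(2 × 87 × 9.81 × 5.3 / 4700) = 1.387 m

x = 1.4 m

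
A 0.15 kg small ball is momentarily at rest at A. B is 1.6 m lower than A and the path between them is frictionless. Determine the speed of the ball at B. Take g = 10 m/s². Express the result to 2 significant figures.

v = 5.7 m/s

By conservation of mechanical energy, mgh = ½mv²
v = √(2gh) = √(2 × 10 × 1.6) = √32.000 = 5.657 m/s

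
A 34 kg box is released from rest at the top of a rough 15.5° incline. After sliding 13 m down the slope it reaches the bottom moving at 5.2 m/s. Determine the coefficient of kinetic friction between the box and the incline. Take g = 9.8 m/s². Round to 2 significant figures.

μ_k = 0.17

mgh = ½mv² + μ_k (mg cosθ) L, with h = L sinθ
mgL sinθ = 1157.6 J; ½mv² = 459.68 J
W_f = 1157.6 − 459.68 = 697.9 J
μ_k = W_f/(mg cosθ · L) = 697.9/(321.1 × 13) = 0.1672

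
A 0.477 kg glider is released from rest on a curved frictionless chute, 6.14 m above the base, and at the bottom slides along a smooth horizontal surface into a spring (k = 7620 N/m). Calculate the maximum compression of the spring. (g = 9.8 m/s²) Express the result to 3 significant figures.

Gravitational PE at the top equals spring PE at max compression: mgh = ½kx²
x = √(2mgh/k) = √(2 × 0.477 × 9.8 × 6.14 / 7620) = 0.08679 m

x = 0.0868 m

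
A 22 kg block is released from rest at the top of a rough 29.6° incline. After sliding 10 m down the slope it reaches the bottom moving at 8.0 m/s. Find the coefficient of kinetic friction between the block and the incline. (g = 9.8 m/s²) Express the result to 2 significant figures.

μ_k = 0.19

The energy dissipated by friction is the PE lost minus the KE gained:
mgL sinθ = 1064.9 J; ½mv² = 704.00 J
W_f = 1064.9 − 704.00 = 360.9 J
μ_k = W_f/(mg cosθ · L) = 360.9/(187.5 × 10) = 0.1925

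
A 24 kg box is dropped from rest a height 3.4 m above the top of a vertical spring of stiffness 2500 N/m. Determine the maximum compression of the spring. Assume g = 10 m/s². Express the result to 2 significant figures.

x = 0.91 m

Measuring PE from the top of the relaxed spring, at max compression the box has dropped H + x with zero KE, so:
mg(H + x) = ½kx²
½(2500)x² − (24)(10)x − (24)(10)(3.4) = 0
1250x² − 240.0x − 816.0 = 0
x = [240.0 + √(57600 + 4.0800e+06)]/(2 × 1250) = 0.9096 m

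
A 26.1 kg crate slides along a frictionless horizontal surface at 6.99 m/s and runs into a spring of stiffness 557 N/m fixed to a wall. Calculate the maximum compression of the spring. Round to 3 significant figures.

At max compression the crate is momentarily at rest: ½mv² = ½kx²
x = v√(m/k) = 6.99 × √(26.1/557) = 1.513 m

x = 1.51 m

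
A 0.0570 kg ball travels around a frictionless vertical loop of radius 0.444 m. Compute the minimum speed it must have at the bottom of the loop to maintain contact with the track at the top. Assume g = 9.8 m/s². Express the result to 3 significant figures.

v = 4.66 m/s

At the top: mg = mv_top²/r ⇒ v_top² = gr = 4.351 m²/s²
Energy from bottom to top (height 2r): ½mv_bot² = ½mv_top² + mg(2r)
v_bot² = gr + 4gr = 5gr = 21.76
v_bot = √(5gr) = 4.664 m/s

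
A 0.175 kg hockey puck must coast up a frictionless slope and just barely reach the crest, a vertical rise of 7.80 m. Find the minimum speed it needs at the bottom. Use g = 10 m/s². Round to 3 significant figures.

v = 12.5 m/s

At the top it is momentarily at rest, so all KE converts to PE: ½mv² = mgh
v = √(2gh) = √(2 × 10 × 7.80) = 12.49 m/s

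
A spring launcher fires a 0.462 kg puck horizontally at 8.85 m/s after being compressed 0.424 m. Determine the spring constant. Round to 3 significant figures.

k = 201 N/m

Spring PE at full compression equals KE at release: ½kx² = ½mv²
k = mv²/x² = (0.462)(8.85)²/(0.424)² = 201.3 N/m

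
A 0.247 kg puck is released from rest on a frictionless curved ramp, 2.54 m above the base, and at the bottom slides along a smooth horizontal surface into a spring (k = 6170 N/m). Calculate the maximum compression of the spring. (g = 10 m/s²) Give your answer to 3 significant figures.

x = 0.0451 m

Energy conservation (no friction) from release to max compression: mgh = ½kx²
x = √(2mgh/k) = √(2 × 0.247 × 10 × 2.54 / 6170) = 0.04510 m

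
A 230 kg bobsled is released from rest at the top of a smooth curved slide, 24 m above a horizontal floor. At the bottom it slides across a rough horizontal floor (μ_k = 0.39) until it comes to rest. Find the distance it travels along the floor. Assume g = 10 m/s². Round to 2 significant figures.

Energy bookkeeping (friction removes W_f = μ_k N d):
At rest all PE has been dissipated by friction: mgh = μ_k m g d
d = h/μ_k = 24/0.39 = 61.54 m

d = 62 m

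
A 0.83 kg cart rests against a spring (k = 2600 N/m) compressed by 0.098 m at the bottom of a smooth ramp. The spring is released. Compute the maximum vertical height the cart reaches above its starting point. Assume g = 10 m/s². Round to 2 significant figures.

All spring PE becomes gravitational PE at the highest point: ½kx² = mgh
h = kx²/(2mg) = (2600)(0.098)²/(2 × 0.83 × 10) = 1.504 m

h = 1.5 m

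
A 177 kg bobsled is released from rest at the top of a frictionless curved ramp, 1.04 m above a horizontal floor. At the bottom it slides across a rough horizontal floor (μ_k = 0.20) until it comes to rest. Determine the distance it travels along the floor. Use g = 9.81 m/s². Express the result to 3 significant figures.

Energy bookkeeping (friction removes W_f = μ_k N d):
At rest all PE has been dissipated by friction: mgh = μ_k m g d
d = h/μ_k = 1.04/0.20 = 5.200 m

d = 5.20 m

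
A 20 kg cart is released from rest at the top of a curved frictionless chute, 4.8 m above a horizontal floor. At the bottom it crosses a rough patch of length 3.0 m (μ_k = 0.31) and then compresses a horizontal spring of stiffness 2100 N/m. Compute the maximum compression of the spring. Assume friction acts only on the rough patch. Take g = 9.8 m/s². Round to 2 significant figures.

x = 0.85 m

Initial energy: E₁ = mgh = (20)(9.8)(4.8) = 940.80 J
Friction removes W_f = μ_k mg d = (0.31)(20)(9.8)(3.0) = 182.3 J
Energy reaching the spring: E = 940.80 − 182.3 = 758.52 J
At max compression ½kx² = E ⇒ x = √(2E/k) = √(2 × 758.52/2100) = 0.8499 m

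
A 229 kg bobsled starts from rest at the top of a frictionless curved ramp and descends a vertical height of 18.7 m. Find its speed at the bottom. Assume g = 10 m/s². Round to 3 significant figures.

v = 19.3 m/s

Energy conservation between the two points: mgh = ½mv²
The mass cancels from both sides.
v = √(2gh) = √(2 × 10 × 18.7) = √374.00 = 19.34 m/s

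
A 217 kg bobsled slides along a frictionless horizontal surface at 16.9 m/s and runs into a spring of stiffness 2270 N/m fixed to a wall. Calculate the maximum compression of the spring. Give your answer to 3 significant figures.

All KE is stored as spring PE at maximum compression: ½mv² = ½kx²
x = v√(m/k) = 16.9 × √(217/2270) = 5.225 m

x = 5.23 m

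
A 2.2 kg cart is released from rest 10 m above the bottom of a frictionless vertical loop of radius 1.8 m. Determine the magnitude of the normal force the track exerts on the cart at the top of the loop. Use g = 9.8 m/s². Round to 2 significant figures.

N = 130 N

Energy from release to top (height 2r): mgh = ½mv_top² + mg(2r)
v_top² = 2g(h − 2r) = 2(9.8)(10 − 3.600) = 125.44 m²/s²
At the top, both N and weight point toward the centre: N + mg = mv_top²/r
N = m(v_top²/r − g) = 2.2(125.44/1.8 − 9.8) = 131.8 N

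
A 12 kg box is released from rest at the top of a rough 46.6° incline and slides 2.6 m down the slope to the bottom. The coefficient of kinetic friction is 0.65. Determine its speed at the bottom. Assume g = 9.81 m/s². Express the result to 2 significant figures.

v = 3.8 m/s

Energy: mgh = ½mv² + W_f, with h = L sinθ and W_f = μ_k (mg cosθ) L
mgh = mgL sinθ = (12)(9.81)(2.6)sin46.6° = 222.38 J
W_f = μ_k mg cosθ · L = (0.65)(12)(9.81)cos46.6°·2.6 = 136.7 J
½mv² = 222.38 − 136.7 = 85.690 J
v = √(2 × 85.690/12) = 3.779 m/s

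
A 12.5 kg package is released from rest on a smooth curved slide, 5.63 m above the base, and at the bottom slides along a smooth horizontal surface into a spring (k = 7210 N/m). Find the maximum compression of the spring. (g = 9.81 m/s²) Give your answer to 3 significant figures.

x = 0.438 m

Gravitational PE at the top equals spring PE at max compression: mgh = ½kx²
x = √(2mgh/k) = √(2 × 12.5 × 9.81 × 5.63 / 7210) = 0.4376 m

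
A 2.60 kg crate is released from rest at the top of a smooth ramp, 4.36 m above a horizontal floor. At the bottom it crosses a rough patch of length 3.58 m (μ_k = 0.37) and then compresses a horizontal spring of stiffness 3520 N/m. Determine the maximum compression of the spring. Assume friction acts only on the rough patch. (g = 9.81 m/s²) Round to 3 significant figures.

Initial energy: E₁ = mgh = (2.60)(9.81)(4.36) = 111.21 J
Friction removes W_f = μ_k mg d = (0.37)(2.60)(9.81)(3.58) = 33.79 J
Energy reaching the spring: E = 111.21 − 33.79 = 77.421 J
At max compression ½kx² = E ⇒ x = √(2E/k) = √(2 × 77.421/3520) = 0.2097 m

x = 0.210 m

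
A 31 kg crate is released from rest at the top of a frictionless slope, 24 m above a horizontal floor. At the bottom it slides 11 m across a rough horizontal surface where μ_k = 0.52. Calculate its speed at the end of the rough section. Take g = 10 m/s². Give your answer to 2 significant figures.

v = 19 m/s

Applying the work–energy principle:
mgh = ½mv² + μ_k m g d
W_f = μ_k mg d = (0.52)(31)(10)(11) = 1773 J
½mv² = mgh − W_f = 7440.0 − 1773 = 5666.8 J
v = √(2 × 5666.8/31) = 19.12 m/s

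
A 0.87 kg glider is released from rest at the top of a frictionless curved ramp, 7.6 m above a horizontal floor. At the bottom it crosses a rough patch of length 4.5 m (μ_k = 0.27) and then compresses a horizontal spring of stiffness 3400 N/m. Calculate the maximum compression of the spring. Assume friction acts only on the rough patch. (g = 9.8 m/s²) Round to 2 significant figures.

x = 0.18 m

Initial energy: E₁ = mgh = (0.87)(9.8)(7.6) = 64.798 J
Friction removes W_f = μ_k mg d = (0.27)(0.87)(9.8)(4.5) = 10.36 J
Energy reaching the spring: E = 64.798 − 10.36 = 54.439 J
At max compression ½kx² = E ⇒ x = √(2E/k) = √(2 × 54.439/3400) = 0.1789 m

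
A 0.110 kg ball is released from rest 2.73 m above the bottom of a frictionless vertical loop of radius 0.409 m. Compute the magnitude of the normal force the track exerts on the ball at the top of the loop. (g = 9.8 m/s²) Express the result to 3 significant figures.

N = 9.00 N

Energy from release to top (height 2r): mgh = ½mv_top² + mg(2r)
v_top² = 2g(h − 2r) = 2(9.8)(2.73 − 0.8180) = 37.475 m²/s²
At the top, both N and weight point toward the centre: N + mg = mv_top²/r
N = m(v_top²/r − g) = 0.110(37.475/0.409 − 9.8) = 9.001 N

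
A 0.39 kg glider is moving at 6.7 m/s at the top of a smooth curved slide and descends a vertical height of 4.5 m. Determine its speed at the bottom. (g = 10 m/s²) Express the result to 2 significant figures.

Energy conservation between the two points: ½mv₀² + mgh = ½mv²
v² = v₀² + 2gh = (6.7)² + 2(10)(4.5) = 134.89
v = √134.89 = 11.61 m/s

v = 12 m/s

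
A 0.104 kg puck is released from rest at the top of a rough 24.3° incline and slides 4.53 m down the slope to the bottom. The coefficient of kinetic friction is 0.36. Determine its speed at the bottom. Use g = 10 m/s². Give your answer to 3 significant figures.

Taking the bottom as reference, mgh = ½mv² + μ_k N L with h = L sinθ, N = mg cosθ:
mgh = mgL sinθ = (0.104)(10)(4.53)sin24.3° = 1.9387 J
W_f = μ_k mg cosθ · L = (0.36)(0.104)(10)cos24.3°·4.53 = 1.546 J
½mv² = 1.9387 − 1.546 = 0.39296 J
v = √(2 × 0.39296/0.104) = 2.749 m/s

v = 2.75 m/s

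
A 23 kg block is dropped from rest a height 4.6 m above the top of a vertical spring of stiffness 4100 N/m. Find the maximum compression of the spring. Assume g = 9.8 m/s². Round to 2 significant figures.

Take the reference level at the top of the uncompressed spring. At max compression the block has fallen H + x and is momentarily at rest:
mg(H + x) = ½kx²
½(4100)x² − (23)(9.8)x − (23)(9.8)(4.6) = 0
2050x² − 225.4x − 1037 = 0
x = [225.4 + √(50805 + 8.5021e+06)]/(2 × 2050) = 0.7683 m

x = 0.77 m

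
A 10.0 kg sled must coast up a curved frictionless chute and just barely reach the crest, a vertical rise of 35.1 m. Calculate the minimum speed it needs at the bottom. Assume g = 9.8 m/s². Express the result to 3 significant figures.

v = 26.2 m/s

At the top it is momentarily at rest, so all KE converts to PE: ½mv² = mgh
v = √(2gh) = √(2 × 9.8 × 35.1) = 26.23 m/s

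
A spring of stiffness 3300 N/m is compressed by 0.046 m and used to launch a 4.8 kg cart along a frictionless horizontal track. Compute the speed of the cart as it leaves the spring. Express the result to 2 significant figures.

The cart leaves the spring when the spring is at natural length, so ½kx² = ½mv²
v = x√(k/m) = 0.046 × √(3300/4.8) = 1.206 m/s

v = 1.2 m/s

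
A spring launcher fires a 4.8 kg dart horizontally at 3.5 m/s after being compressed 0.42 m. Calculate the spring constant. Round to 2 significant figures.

k = 330 N/m

Spring PE at full compression equals KE at release: ½kx² = ½mv²
k = mv²/x² = (4.8)(3.5)²/(0.42)² = 333.3 N/m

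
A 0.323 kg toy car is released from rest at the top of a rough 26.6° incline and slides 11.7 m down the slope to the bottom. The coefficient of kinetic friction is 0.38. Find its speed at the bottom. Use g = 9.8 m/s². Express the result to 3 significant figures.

Taking the bottom as reference, mgh = ½mv² + μ_k N L with h = L sinθ, N = mg cosθ:
mgh = mgL sinθ = (0.323)(9.8)(11.7)sin26.6° = 16.583 J
W_f = μ_k mg cosθ · L = (0.38)(0.323)(9.8)cos26.6°·11.7 = 12.58 J
½mv² = 16.583 − 12.58 = 3.9991 J
v = √(2 × 3.9991/0.323) = 4.976 m/s

v = 4.98 m/s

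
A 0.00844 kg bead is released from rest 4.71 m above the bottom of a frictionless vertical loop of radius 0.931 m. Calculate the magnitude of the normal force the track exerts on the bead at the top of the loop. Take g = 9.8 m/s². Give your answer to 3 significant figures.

Energy from release to top (height 2r): mgh = ½mv_top² + mg(2r)
v_top² = 2g(h − 2r) = 2(9.8)(4.71 − 1.862) = 55.821 m²/s²
At the top, both N and weight point toward the centre: N + mg = mv_top²/r
N = m(v_top²/r − g) = 0.00844(55.821/0.931 − 9.8) = 0.4233 N

N = 0.423 N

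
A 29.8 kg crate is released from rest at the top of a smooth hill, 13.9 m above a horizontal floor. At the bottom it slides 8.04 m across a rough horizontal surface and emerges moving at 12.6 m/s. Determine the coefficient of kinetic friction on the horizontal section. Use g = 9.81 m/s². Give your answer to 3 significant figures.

Energy bookkeeping (friction removes W_f = μ_k N d):
mgh = ½mv² + μ_k m g d
mgh = 4063.5 J; ½mv² = 2365.5 J
W_f = 4063.5 − 2365.5 = 1698 J
μ_k = W_f/(mg·d) = 1698/(292.3 × 8.04) = 0.7224

μ_k = 0.722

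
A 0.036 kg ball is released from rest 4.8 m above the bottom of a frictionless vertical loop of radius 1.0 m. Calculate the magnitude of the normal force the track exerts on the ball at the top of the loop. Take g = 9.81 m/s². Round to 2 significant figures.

Energy from release to top (height 2r): mgh = ½mv_top² + mg(2r)
v_top² = 2g(h − 2r) = 2(9.81)(4.8 − 2.000) = 54.936 m²/s²
At the top, both N and weight point toward the centre: N + mg = mv_top²/r
N = m(v_top²/r − g) = 0.036(54.936/1.0 − 9.81) = 1.625 N

N = 1.6 N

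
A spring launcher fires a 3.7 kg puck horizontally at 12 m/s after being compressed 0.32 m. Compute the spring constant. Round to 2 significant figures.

½kx² = ½mv²
k = mv²/x² = (3.7)(12)²/(0.32)² = 5203 N/m

k = 5200 N/m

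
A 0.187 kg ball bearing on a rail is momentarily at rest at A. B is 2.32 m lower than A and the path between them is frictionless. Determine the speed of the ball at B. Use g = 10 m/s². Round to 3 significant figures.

v = 6.81 m/s

Mechanical energy is conserved (no friction): mgh = ½mv²
v = √(2gh) = √(2 × 10 × 2.32) = √46.400 = 6.812 m/s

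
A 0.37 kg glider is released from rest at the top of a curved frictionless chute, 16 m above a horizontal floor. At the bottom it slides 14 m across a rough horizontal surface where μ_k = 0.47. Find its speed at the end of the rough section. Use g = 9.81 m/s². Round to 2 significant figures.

v = 14 m/s

Energy at the top = energy at the end + work done against friction:
mgh = ½mv² + μ_k m g d
W_f = μ_k mg d = (0.47)(0.37)(9.81)(14) = 23.88 J
½mv² = mgh − W_f = 58.075 − 23.88 = 34.192 J
v = √(2 × 34.192/0.37) = 13.59 m/s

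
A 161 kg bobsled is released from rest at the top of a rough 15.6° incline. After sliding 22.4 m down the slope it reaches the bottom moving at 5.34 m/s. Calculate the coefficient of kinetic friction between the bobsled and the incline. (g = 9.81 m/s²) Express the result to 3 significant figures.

μ_k = 0.212

mgh = ½mv² + μ_k (mg cosθ) L, with h = L sinθ
mgL sinθ = 9514.1 J; ½mv² = 2295.5 J
W_f = 9514.1 − 2295.5 = 7219 J
μ_k = W_f/(mg cosθ · L) = 7219/(1521 × 22.4) = 0.2118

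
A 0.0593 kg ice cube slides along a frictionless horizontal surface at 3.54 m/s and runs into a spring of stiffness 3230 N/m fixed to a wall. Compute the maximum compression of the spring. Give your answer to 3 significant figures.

x = 0.0152 m

Conservation of energy between contact and max compression: ½mv² = ½kx²
x = v√(m/k) = 3.54 × √(0.0593/3230) = 0.01517 m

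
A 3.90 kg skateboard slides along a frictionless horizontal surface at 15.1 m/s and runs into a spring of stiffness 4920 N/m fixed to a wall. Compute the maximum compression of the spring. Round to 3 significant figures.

x = 0.425 m

All KE is stored as spring PE at maximum compression: ½mv² = ½kx²
x = v√(m/k) = 15.1 × √(3.90/4920) = 0.4251 m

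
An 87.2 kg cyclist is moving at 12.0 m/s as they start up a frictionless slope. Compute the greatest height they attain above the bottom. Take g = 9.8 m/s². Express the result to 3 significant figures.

Setting KE at the bottom equal to PE gained: ½mv² = mgh
h = v²/(2g) = 12.0²/(2 × 9.8) = 7.347 m

h = 7.35 m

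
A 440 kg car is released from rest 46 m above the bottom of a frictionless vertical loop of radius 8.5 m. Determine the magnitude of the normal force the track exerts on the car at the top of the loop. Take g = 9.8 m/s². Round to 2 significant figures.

Energy from release to top (height 2r): mgh = ½mv_top² + mg(2r)
v_top² = 2g(h − 2r) = 2(9.8)(46 − 17.00) = 568.40 m²/s²
At the top, both N and weight point toward the centre: N + mg = mv_top²/r
N = m(v_top²/r − g) = 440(568.40/8.5 − 9.8) = 25111 N

N = 25000 N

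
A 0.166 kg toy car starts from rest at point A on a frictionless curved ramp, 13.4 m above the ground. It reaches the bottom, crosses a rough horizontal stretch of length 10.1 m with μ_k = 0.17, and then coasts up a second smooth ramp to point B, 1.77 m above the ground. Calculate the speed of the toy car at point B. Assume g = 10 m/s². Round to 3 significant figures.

v = 14.1 m/s

Energy at A: mgh₁ = (0.166)(10)(13.4) = 22.244 J
Friction loss: W_f = μ_k mg d = 2.850 J
At B: ½mv² + mgh₂ = mgh₁ − W_f
½mv² = 22.244 − 2.850 − 2.9382 = 16.456 J
v = √(2 × 16.456/0.166) = 14.08 m/s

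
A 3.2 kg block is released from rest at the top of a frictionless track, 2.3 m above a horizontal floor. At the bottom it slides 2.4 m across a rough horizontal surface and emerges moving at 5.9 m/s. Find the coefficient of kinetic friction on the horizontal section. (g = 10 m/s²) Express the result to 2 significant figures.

Energy at the top = energy at the end + work done against friction:
mgh = ½mv² + μ_k m g d
mgh = 73.600 J; ½mv² = 55.696 J
W_f = 73.600 − 55.696 = 17.90 J
μ_k = W_f/(mg·d) = 17.90/(32.00 × 2.4) = 0.2331

μ_k = 0.23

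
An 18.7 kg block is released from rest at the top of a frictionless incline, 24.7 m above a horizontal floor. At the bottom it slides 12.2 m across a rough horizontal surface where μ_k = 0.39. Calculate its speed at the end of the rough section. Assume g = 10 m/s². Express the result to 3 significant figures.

v = 20.0 m/s

Energy bookkeeping (friction removes W_f = μ_k N d):
mgh = ½mv² + μ_k m g d
W_f = μ_k mg d = (0.39)(18.7)(10)(12.2) = 889.7 J
½mv² = mgh − W_f = 4618.9 − 889.7 = 3729.2 J
v = √(2 × 3729.2/18.7) = 19.97 m/s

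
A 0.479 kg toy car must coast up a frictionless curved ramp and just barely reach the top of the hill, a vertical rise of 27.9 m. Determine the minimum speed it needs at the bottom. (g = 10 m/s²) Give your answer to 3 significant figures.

v = 23.6 m/s

At the top it is momentarily at rest, so all KE converts to PE: ½mv² = mgh
v = √(2gh) = √(2 × 10 × 27.9) = 23.62 m/s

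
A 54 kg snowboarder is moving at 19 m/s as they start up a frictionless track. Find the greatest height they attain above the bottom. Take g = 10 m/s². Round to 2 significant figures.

h = 18 m

Setting KE at the bottom equal to PE gained: ½mv² = mgh
h = v²/(2g) = 19²/(2 × 10) = 18.05 m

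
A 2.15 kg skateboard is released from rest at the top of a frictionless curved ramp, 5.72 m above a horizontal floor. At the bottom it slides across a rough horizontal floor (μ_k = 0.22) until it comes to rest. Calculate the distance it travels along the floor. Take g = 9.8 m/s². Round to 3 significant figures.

d = 26.0 m

Energy at the top = energy at the end + work done against friction:
At rest all PE has been dissipated by friction: mgh = μ_k m g d
d = h/μ_k = 5.72/0.22 = 26.00 m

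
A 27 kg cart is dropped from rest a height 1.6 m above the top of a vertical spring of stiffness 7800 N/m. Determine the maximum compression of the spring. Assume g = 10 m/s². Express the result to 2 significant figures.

x = 0.37 m

Take the reference level at the top of the uncompressed spring. At max compression the cart has fallen H + x and is momentarily at rest:
mg(H + x) = ½kx²
½(7800)x² − (27)(10)x − (27)(10)(1.6) = 0
3900x² − 270.0x − 432.0 = 0
x = [270.0 + √(72900 + 6.7392e+06)]/(2 × 3900) = 0.3692 m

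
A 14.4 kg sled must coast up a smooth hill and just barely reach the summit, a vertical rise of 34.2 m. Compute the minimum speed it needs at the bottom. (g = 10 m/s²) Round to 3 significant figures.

At the top it is momentarily at rest, so all KE converts to PE: ½mv² = mgh
v = √(2gh) = √(2 × 10 × 34.2) = 26.15 m/s

v = 26.2 m/s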